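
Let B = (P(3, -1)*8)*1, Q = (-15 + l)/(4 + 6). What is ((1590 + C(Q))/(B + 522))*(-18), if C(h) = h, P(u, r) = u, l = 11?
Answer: -23844/455 ≈ -52.404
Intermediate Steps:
Q = -2/5 (Q = (-15 + 11)/(4 + 6) = -4/10 = -4*1/10 = -2/5 ≈ -0.40000)
B = 24 (B = (3*8)*1 = 24*1 = 24)
((1590 + C(Q))/(B + 522))*(-18) = ((1590 - 2/5)/(24 + 522))*(-18) = ((7948/5)/546)*(-18) = ((7948/5)*(1/546))*(-18) = (3974/1365)*(-18) = -23844/455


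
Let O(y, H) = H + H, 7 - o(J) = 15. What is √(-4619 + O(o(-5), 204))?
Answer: I*√4211 ≈ 64.892*I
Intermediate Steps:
o(J) = -8 (o(J) = 7 - 1*15 = 7 - 15 = -8)
O(y, H) = 2*H
√(-4619 + O(o(-5), 204)) = √(-4619 + 2*204) = √(-4619 + 408) = √(-4211) = I*√4211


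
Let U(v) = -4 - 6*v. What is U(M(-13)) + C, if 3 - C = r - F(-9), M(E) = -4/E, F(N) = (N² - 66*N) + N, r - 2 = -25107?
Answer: 334986/13 ≈ 25768.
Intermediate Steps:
r = -25105 (r = 2 - 25107 = -25105)
F(N) = N² - 65*N
C = 25774 (C = 3 - (-25105 - (-9)*(-65 - 9)) = 3 - (-25105 - (-9)*(-74)) = 3 - (-25105 - 1*666) = 3 - (-25105 - 666) = 3 - 1*(-25771) = 3 + 25771 = 25774)
U(M(-13)) + C = (-4 - (-24)/(-13)) + 25774 = (-4 - (-24)*(-1)/13) + 25774 = (-4 - 6*4/13) + 25774 = (-4 - 24/13) + 25774 = -76/13 + 25774 = 334986/13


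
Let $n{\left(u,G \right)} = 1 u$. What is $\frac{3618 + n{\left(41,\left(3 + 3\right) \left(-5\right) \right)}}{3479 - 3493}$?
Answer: $- \frac{3659}{14} \approx -261.36$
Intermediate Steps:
$n{\left(u,G \right)} = u$
$\frac{3618 + n{\left(41,\left(3 + 3\right) \left(-5\right) \right)}}{3479 - 3493} = \frac{3618 + 41}{3479 - 3493} = \frac{3659}{-14} = 3659 \left(- \frac{1}{14}\right) = - \frac{3659}{14}$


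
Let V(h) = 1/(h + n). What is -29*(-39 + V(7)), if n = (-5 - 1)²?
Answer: 48604/43 ≈ 1130.3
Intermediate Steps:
n = 36 (n = (-6)² = 36)
V(h) = 1/(36 + h) (V(h) = 1/(h + 36) = 1/(36 + h))
-29*(-39 + V(7)) = -29*(-39 + 1/(36 + 7)) = -29*(-39 + 1/43) = -29*(-1676/43) = 48604/43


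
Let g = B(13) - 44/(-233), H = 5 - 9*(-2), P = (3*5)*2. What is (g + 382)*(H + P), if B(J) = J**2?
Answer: 6806631/233 ≈ 29213.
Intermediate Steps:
P = 30 (P = 15*2 = 30)
H = 23 (H = 5 + 18 = 23)
g = 39421/233 (g = 13**2 - 44/(-233) = 169 - 44*(-1)/233 = 169 - 1*(-44/233) = 169 + 44/233 = 39421/233 ≈ 169.19)
(g + 382)*(H + P) = (39421/233 + 382)*(23 + 30) = (128427/233)*53 = 6806631/233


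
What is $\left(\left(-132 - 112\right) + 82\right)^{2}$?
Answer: $26244$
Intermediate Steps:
$\left(\left(-132 - 112\right) + 82\right)^{2} = \left(-244 + 82\right)^{2} = \left(-162\right)^{2} = 26244$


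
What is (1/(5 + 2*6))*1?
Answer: 1/17 ≈ 0.058824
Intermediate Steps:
(1/(5 + 2*6))*1 = (1/(5 + 12))*1 = (1/17)*1 = 1/17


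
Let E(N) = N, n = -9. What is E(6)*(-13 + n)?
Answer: -132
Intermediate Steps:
E(6)*(-13 + n) = 6*(-13 - 9) = 6*(-22) = -132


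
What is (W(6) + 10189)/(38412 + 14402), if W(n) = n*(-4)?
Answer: 10165/52814 ≈ 0.19247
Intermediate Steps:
W(n) = -4*n
(W(6) + 10189)/(38412 + 14402) = (-4*6 + 10189)/(38412 + 14402) = (-24 + 10189)/52814 = 10165*(1/52814) = 10165/52814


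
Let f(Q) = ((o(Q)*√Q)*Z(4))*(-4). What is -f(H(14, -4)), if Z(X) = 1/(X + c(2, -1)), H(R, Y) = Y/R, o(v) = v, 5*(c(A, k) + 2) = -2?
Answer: -5*I*√14/49 ≈ -0.3818*I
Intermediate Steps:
c(A, k) = -12/5 (c(A, k) = -2 + (⅕)*(-2) = -2 - ⅖ = -12/5)
Z(X) = 1/(-12/5 + X) (Z(X) = 1/(X - 12/5) = 1/(-12/5 + X))
f(Q) = -5*Q^(3/2)/2 (f(Q) = ((Q*√Q)*(5/(-12 + 5*4)))*(-4) = (Q^(3/2)*(5/(-12 + 20)))*(-4) = (Q^(3/2)*(5/8))*(-4) = (5*Q^(3/2)/8)*(-4) = -5*Q^(3/2)/2)
-f(H(14, -4)) = -(-5)*(-4/14)^(3/2)/2 = -(-5)*(-4*1/14)^(3/2)/2 = -(-5)*(-2/7)^(3/2)/2 = -(-5)*(-2*I*√14/49)/2 = -5*I*√14/49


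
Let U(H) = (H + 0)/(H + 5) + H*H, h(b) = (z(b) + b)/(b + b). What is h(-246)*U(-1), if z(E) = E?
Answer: ¾ ≈ 0.75000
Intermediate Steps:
h(b) = 1 (h(b) = (b + b)/(b + b) = (2*b)/((2*b)) = (2*b)*(1/(2*b)) = 1)
U(H) = H² + H/(5 + H) (U(H) = H/(5 + H) + H² = H² + H/(5 + H))
h(-246)*U(-1) = 1*(-(1 + (-1)² + 5*(-1))/(5 - 1)) = 1*(-1*(1 + 1 - 5)/4) = 1*(-1*¼*(-3)) = 1*(¾) = ¾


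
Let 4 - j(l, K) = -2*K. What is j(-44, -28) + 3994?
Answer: 3942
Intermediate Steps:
j(l, K) = 4 + 2*K (j(l, K) = 4 - (-2)*K = 4 + 2*K)
j(-44, -28) + 3994 = (4 + 2*(-28)) + 3994 = (4 - 56) + 3994 = -52 + 3994 = 3942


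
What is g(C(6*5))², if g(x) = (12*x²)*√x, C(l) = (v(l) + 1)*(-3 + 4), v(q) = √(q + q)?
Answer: 2678544 + 1211040*√15 ≈ 7.3689e+6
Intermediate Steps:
v(q) = √2*√q (v(q) = √(2*q) = √2*√q)
C(l) = 1 + √2*√l (C(l) = (√2*√l + 1)*(-3 + 4) = (1 + √2*√l)*1 = 1 + √2*√l)
g(x) = 12*x^(5/2)
g(C(6*5))² = (12*(1 + √2*√(6*5))^(5/2))² = (12*(1 + √2*√30)^(5/2))² = (12*(1 + 2*√15)^(5/2))² = 144*(1 + 2*√15)⁵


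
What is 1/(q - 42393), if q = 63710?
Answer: 1/21317 ≈ 4.6911e-5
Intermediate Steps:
1/(q - 42393) = 1/(63710 - 42393) = 1/21317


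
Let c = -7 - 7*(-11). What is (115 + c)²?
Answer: 34225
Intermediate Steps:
c = 70 (c = -7 + 77 = 70)
(115 + c)² = (115 + 70)² = 185² = 34225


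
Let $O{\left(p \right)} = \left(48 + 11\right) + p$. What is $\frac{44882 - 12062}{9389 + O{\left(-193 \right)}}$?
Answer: $\frac{2188}{617} \approx 3.5462$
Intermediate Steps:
$O{\left(p \right)} = 59 + p$
$\frac{44882 - 12062}{9389 + O{\left(-193 \right)}} = \frac{44882 - 12062}{9389 + \left(59 - 193\right)} = \frac{32820}{9389 - 134} = \frac{32820}{9255} = 32820 \cdot \frac{1}{9255} = \frac{2188}{617}$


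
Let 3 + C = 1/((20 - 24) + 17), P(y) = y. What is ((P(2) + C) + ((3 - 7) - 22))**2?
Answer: 122500/169 ≈ 724.85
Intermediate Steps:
C = -38/13 (C = -3 + 1/((20 - 24) + 17) = -3 + 1/(-4 + 17) = -3 + 1/13 = -38/13 ≈ -2.9231)
((P(2) + C) + ((3 - 7) - 22))**2 = ((2 - 38/13) + ((3 - 7) - 22))**2 = (-12/13 + (-4 - 22))**2 = (-12/13 - 26)**2 = (-350/13)**2 = 122500/169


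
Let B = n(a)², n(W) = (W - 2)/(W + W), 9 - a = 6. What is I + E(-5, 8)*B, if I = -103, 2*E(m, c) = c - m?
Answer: -7403/72 ≈ -102.82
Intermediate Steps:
a = 3 (a = 9 - 1*6 = 9 - 6 = 3)
E(m, c) = c/2 - m/2 (E(m, c) = (c - m)/2 = c/2 - m/2)
n(W) = (-2 + W)/(2*W) (n(W) = (-2 + W)/((2*W)) = (-2 + W)*(1/(2*W)) = (-2 + W)/(2*W))
B = 1/36 (B = ((½)*(-2 + 3)/3)² = ((½)*(⅓)*1)² = (⅙)² = 1/36 ≈ 0.027778)
I + E(-5, 8)*B = -103 + ((½)*8 - ½*(-5))*(1/36) = -103 + (4 + 5/2)*(1/36) = -103 + (13/2)*(1/36) = -103 + 13/72 = -7403/72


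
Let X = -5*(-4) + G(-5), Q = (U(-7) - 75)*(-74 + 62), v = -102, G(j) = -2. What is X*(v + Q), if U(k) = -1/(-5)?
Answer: 71604/5 ≈ 14321.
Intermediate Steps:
U(k) = ⅕ (U(k) = -1*(-⅕) = ⅕)
Q = 4488/5 (Q = (⅕ - 75)*(-74 + 62) = -374/5*(-12) = 4488/5 ≈ 897.60)
X = 18 (X = -5*(-4) - 2 = 20 - 2 = 18)
X*(v + Q) = 18*(-102 + 4488/5) = 18*(3978/5) = 71604/5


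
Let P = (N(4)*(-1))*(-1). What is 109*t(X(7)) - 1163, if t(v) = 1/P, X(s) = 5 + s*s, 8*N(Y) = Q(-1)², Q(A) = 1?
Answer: -291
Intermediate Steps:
N(Y) = ⅛ (N(Y) = (⅛)*1² = (⅛)*1 = ⅛)
X(s) = 5 + s²
P = ⅛ (P = ((⅛)*(-1))*(-1) = -⅛*(-1) = ⅛ ≈ 0.12500)
t(v) = 8 (t(v) = 1/(⅛) = 8)
109*t(X(7)) - 1163 = 109*8 - 1163 = 872 - 1163 = -291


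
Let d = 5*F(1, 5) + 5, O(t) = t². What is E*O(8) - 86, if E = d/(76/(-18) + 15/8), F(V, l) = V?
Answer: -60614/169 ≈ -358.66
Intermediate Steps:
d = 10 (d = 5*1 + 5 = 5 + 5 = 10)
E = -720/169 (E = 10/(76/(-18) + 15/8) = 10/(76*(-1/18) + 15*(⅛)) = 10/(-38/9 + 15/8) = 10/(-169/72) = 10*(-72/169) = -720/169 ≈ -4.2604)
E*O(8) - 86 = -720/169*8² - 86 = -720/169*64 - 86 = -46080/169 - 86 = -60614/169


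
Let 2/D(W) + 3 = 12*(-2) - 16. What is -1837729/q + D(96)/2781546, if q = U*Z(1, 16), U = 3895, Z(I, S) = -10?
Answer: 109902146565281/2329336159050 ≈ 47.182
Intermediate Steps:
q = -38950 (q = 3895*(-10) = -38950)
D(W) = -2/43 (D(W) = 2/(-3 + (12*(-2) - 16)) = 2/(-3 + (-24 - 16)) = 2/(-3 - 40) = 2/(-43) = 2*(-1/43) = -2/43)
-1837729/q + D(96)/2781546 = -1837729/(-38950) - 2/43/2781546 = -1837729*(-1/38950) - 2/43*1/2781546 = 1837729/38950 - 1/59803239 = 109902146565281/2329336159050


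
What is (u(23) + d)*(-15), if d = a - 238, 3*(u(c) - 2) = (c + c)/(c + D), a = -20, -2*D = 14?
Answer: 30605/8 ≈ 3825.6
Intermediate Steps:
D = -7 (D = -½*14 = -7)
u(c) = 2 + 2*c/(3*(-7 + c)) (u(c) = 2 + ((c + c)/(c - 7))/3 = 2 + ((2*c)/(-7 + c))/3 = 2 + (2*c/(-7 + c))/3 = 2 + 2*c/(3*(-7 + c)))
d = -258 (d = -20 - 238 = -258)
(u(23) + d)*(-15) = (2*(-21 + 4*23)/(3*(-7 + 23)) - 258)*(-15) = ((⅔)*(-21 + 92)/16 - 258)*(-15) = ((⅔)*(1/16)*71 - 258)*(-15) = (71/24 - 258)*(-15) = -6121/24*(-15) = 30605/8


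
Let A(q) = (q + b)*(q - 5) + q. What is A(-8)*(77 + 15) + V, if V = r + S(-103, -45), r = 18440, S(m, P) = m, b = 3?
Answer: 23581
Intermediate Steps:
A(q) = q + (-5 + q)*(3 + q) (A(q) = (q + 3)*(q - 5) + q = (3 + q)*(-5 + q) + q = (-5 + q)*(3 + q) + q = q + (-5 + q)*(3 + q))
V = 18337 (V = 18440 - 103 = 18337)
A(-8)*(77 + 15) + V = (-15 + (-8)² - 1*(-8))*(77 + 15) + 18337 = (-15 + 64 + 8)*92 + 18337 = 57*92 + 18337 = 5244 + 18337 = 23581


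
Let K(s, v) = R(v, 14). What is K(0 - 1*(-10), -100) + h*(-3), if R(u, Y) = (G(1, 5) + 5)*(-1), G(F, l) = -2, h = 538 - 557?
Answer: 54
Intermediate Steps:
h = -19
R(u, Y) = -3 (R(u, Y) = (-2 + 5)*(-1) = 3*(-1) = -3)
K(s, v) = -3
K(0 - 1*(-10), -100) + h*(-3) = -3 - 19*(-3) = -3 + 57 = 54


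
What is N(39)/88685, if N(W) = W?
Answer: 39/88685 ≈ 0.00043976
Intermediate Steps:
N(39)/88685 = 39/88685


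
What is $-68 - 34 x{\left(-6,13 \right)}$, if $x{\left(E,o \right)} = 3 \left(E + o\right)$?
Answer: $-782$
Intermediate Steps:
$x{\left(E,o \right)} = 3 E + 3 o$
$-68 - 34 x{\left(-6,13 \right)} = -68 - 34 \left(3 \left(-6\right) + 3 \cdot 13\right) = -68 - 34 \left(-18 + 39\right) = -68 - 714 = -782$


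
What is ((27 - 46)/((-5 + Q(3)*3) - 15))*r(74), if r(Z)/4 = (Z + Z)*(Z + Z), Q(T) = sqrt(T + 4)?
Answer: 33294080/337 + 4994112*sqrt(7)/337 ≈ 1.3800e+5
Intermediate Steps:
Q(T) = sqrt(4 + T)
r(Z) = 16*Z**2 (r(Z) = 4*((Z + Z)*(Z + Z)) = 4*((2*Z)*(2*Z)) = 4*(4*Z**2) = 16*Z**2)
((27 - 46)/((-5 + Q(3)*3) - 15))*r(74) = ((27 - 46)/((-5 + sqrt(4 + 3)*3) - 15))*(16*74**2) = (-19/((-5 + sqrt(7)*3) - 15))*(16*5476) = -19/((-5 + 3*sqrt(7)) - 15)*87616 = -19/(-20 + 3*sqrt(7))*87616 = -1664704/(-20 + 3*sqrt(7))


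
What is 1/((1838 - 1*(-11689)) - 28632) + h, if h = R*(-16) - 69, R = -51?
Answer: 11283434/15105 ≈ 747.00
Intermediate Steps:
h = 747 (h = -51*(-16) - 69 = 816 - 69 = 747)
1/((1838 - 1*(-11689)) - 28632) + h = 1/((1838 - 1*(-11689)) - 28632) + 747 = 1/((1838 + 11689) - 28632) + 747 = 1/(13527 - 28632) + 747 = 1/(-15105) + 747 = -1/15105 + 747 = 11283434/15105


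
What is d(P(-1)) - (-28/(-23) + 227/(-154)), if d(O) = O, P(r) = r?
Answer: -2633/3542 ≈ -0.74337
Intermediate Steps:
d(P(-1)) - (-28/(-23) + 227/(-154)) = -1 - (-28/(-23) + 227/(-154)) = -1 - (-28*(-1/23) + 227*(-1/154)) = -1 - (28/23 - 227/154) = -1 - 1*(-909/3542) = -1 + 909/3542 = -2633/3542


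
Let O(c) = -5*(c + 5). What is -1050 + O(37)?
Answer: -1260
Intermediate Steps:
O(c) = -25 - 5*c (O(c) = -5*(5 + c) = -25 - 5*c)
-1050 + O(37) = -1050 + (-25 - 5*37) = -1050 + (-25 - 185) = -1050 - 210 = -1260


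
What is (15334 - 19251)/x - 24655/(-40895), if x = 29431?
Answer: 113087118/240716149 ≈ 0.46979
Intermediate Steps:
(15334 - 19251)/x - 24655/(-40895) = (15334 - 19251)/29431 - 24655/(-40895) = -3917*1/29431 - 24655*(-1/40895) = -3917/29431 + 4931/8179 = 113087118/240716149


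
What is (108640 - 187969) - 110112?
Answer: -189441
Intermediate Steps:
(108640 - 187969) - 110112 = -79329 - 110112 = -189441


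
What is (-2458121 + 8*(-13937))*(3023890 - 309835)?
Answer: -6974081866935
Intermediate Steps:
(-2458121 + 8*(-13937))*(3023890 - 309835) = (-2458121 - 111496)*2714055 = -2569617*2714055 = -6974081866935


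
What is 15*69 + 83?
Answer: 1118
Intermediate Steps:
15*69 + 83 = 1035 + 83 = 1118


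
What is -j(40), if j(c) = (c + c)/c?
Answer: -2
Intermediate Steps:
j(c) = 2 (j(c) = (2*c)/c = 2)
-j(40) = -1*2 = -2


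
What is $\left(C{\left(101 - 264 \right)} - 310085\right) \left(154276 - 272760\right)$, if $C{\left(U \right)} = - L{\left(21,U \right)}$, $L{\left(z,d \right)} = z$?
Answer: $36742599304$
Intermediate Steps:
$C{\left(U \right)} = -21$ ($C{\left(U \right)} = \left(-1\right) 21 = -21$)
$\left(C{\left(101 - 264 \right)} - 310085\right) \left(154276 - 272760\right) = \left(-21 - 310085\right) \left(154276 - 272760\right) = \left(-310106\right) \left(-118484\right) = 36742599304$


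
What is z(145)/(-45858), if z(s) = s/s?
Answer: -1/45858 ≈ -2.1806e-5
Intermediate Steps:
z(s) = 1
z(145)/(-45858) = 1/(-45858) = 1*(-1/45858) = -1/45858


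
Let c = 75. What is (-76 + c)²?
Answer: 1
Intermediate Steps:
(-76 + c)² = (-76 + 75)² = (-1)² = 1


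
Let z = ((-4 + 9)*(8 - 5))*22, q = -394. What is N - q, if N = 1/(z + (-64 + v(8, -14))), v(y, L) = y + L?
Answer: 102441/260 ≈ 394.00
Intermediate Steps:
v(y, L) = L + y
z = 330 (z = (5*3)*22 = 15*22 = 330)
N = 1/260 (N = 1/(330 + (-64 + (-14 + 8))) = 1/(330 + (-64 - 6)) = 1/(330 - 70) = 1/260 ≈ 0.0038462)
N - q = 1/260 - 1*(-394) = 1/260 + 394 = 102441/260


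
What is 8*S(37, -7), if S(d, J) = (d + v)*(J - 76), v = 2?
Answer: -25896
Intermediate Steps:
S(d, J) = (-76 + J)*(2 + d) (S(d, J) = (d + 2)*(J - 76) = (2 + d)*(-76 + J) = (-76 + J)*(2 + d))
8*S(37, -7) = 8*(-152 - 76*37 + 2*(-7) - 7*37) = 8*(-152 - 2812 - 14 - 259) = 8*(-3237) = -25896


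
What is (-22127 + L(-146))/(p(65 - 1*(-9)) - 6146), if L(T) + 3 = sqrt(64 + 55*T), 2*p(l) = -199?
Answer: 44260/12491 - 2*I*sqrt(7966)/12491 ≈ 3.5434 - 0.014291*I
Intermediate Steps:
p(l) = -199/2 (p(l) = (1/2)*(-199) = -199/2)
L(T) = -3 + sqrt(64 + 55*T)
(-22127 + L(-146))/(p(65 - 1*(-9)) - 6146) = (-22127 + (-3 + sqrt(64 + 55*(-146))))/(-199/2 - 6146) = (-22127 + (-3 + sqrt(64 - 8030)))/(-12491/2) = (-22127 + (-3 + sqrt(-7966)))*(-2/12491) = (-22127 + (-3 + I*sqrt(7966)))*(-2/12491) = (-22130 + I*sqrt(7966))*(-2/12491) = 44260/12491 - 2*I*sqrt(7966)/12491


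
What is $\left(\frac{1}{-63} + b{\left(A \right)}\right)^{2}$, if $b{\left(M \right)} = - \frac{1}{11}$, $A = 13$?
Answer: $\frac{5476}{480249} \approx 0.011402$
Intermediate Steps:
$b{\left(M \right)} = - \frac{1}{11}$ ($b{\left(M \right)} = \left(-1\right) \frac{1}{11} = - \frac{1}{11}$)
$\left(\frac{1}{-63} + b{\left(A \right)}\right)^{2} = \left(\frac{1}{-63} - \frac{1}{11}\right)^{2} = \left(- \frac{1}{63} - \frac{1}{11}\right)^{2} = \left(- \frac{74}{693}\right)^{2} = \frac{5476}{480249}$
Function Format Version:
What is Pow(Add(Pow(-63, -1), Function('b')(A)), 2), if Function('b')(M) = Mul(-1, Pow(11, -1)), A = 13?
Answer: Rational(5476, 480249) ≈ 0.011402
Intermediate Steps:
Function('b')(M) = Rational(-1, 11) (Function('b')(M) = Mul(-1, Rational(1, 11)) = Rational(-1, 11))
Pow(Add(Pow(-63, -1), Function('b')(A)), 2) = Pow(Add(Pow(-63, -1), Rational(-1, 11)), 2) = Pow(Add(Rational(-1, 63), Rational(-1, 11)), 2) = Pow(Rational(-74, 693), 2) = Rational(5476, 480249)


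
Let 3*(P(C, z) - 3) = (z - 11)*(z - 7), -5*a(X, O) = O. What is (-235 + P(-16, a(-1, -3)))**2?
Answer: 247621696/5625 ≈ 44022.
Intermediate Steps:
a(X, O) = -O/5
P(C, z) = 3 + (-11 + z)*(-7 + z)/3 (P(C, z) = 3 + ((z - 11)*(z - 7))/3 = 3 + ((-11 + z)*(-7 + z))/3 = 3 + (-11 + z)*(-7 + z)/3)
(-235 + P(-16, a(-1, -3)))**2 = (-235 + (86/3 - (-6)*(-3)/5 + (-1/5*(-3))**2/3))**2 = (-235 + (86/3 - 6*3/5 + (3/5)**2/3))**2 = (-235 + (86/3 - 18/5 + (1/3)*(9/25)))**2 = (-235 + (86/3 - 18/5 + 3/25))**2 = (-235 + 1889/75)**2 = (-15736/75)**2 = 247621696/5625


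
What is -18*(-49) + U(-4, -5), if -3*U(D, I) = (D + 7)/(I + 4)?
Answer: 883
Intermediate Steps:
U(D, I) = -(7 + D)/(3*(4 + I)) (U(D, I) = -(D + 7)/(3*(I + 4)) = -(7 + D)/(3*(4 + I)))
-18*(-49) + U(-4, -5) = -18*(-49) + (-7 - 1*(-4))/(3*(4 - 5)) = 882 + (1/3)*(-7 + 4)/(-1) = 882 + (1/3)*(-1)*(-3) = 882 + 1 = 883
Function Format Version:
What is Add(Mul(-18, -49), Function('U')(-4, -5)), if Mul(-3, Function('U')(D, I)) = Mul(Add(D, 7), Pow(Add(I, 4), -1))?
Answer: 883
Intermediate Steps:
Function('U')(D, I) = Mul(Rational(-1, 3), Pow(Add(4, I), -1), Add(7, D)) (Function('U')(D, I) = Mul(Rational(-1, 3), Mul(Add(D, 7), Pow(Add(I, 4), -1))) = Mul(Rational(-1, 3), Mul(Add(7, D), Pow(Add(4, I), -1))) = Mul(Rational(-1, 3), Mul(Pow(Add(4, I), -1), Add(7, D))) = Mul(Rational(-1, 3), Pow(Add(4, I), -1), Add(7, D)))
Add(Mul(-18, -49), Function('U')(-4, -5)) = Add(Mul(-18, -49), Mul(Rational(1, 3), Pow(Add(4, -5), -1), Add(-7, Mul(-1, -4)))) = Add(882, Mul(Rational(1, 3), Pow(-1, -1), Add(-7, 4))) = Add(882, Mul(Rational(1, 3), -1, -3)) = Add(882, 1) = 883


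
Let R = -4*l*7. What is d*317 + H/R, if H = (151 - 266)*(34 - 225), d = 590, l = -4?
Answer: 20969325/112 ≈ 1.8723e+5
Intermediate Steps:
R = 112 (R = -4*(-4)*7 = 16*7 = 112)
H = 21965 (H = -115*(-191) = 21965)
d*317 + H/R = 590*317 + 21965/112 = 187030 + 21965*(1/112) = 187030 + 21965/112 = 20969325/112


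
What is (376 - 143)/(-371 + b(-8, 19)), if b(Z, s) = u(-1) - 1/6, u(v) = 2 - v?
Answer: -1398/2209 ≈ -0.63287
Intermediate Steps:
b(Z, s) = 17/6 (b(Z, s) = (2 - 1*(-1)) - 1/6 = (2 + 1) - 1*1/6 = 3 - 1/6 = 17/6)
(376 - 143)/(-371 + b(-8, 19)) = (376 - 143)/(-371 + 17/6) = 233/(-2209/6) = 233*(-6/2209) = -1398/2209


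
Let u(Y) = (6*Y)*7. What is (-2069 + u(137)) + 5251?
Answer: 8936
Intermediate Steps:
u(Y) = 42*Y
(-2069 + u(137)) + 5251 = (-2069 + 42*137) + 5251 = (-2069 + 5754) + 5251 = 3685 + 5251 = 8936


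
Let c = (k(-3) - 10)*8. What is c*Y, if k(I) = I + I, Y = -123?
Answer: 15744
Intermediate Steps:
k(I) = 2*I
c = -128 (c = (2*(-3) - 10)*8 = (-6 - 10)*8 = -16*8 = -128)
c*Y = -128*(-123) = 15744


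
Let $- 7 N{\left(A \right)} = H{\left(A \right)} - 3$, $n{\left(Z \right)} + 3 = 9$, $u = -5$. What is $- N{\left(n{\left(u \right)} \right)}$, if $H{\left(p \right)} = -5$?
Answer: $- \frac{8}{7} \approx -1.1429$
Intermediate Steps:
$n{\left(Z \right)} = 6$ ($n{\left(Z \right)} = -3 + 9 = 6$)
$N{\left(A \right)} = \frac{8}{7}$ ($N{\left(A \right)} = - \frac{-5 - 3}{7} = \left(- \frac{1}{7}\right) \left(-8\right) = \frac{8}{7}$)
$- N{\left(n{\left(u \right)} \right)} = \left(-1\right) \frac{8}{7} = - \frac{8}{7}$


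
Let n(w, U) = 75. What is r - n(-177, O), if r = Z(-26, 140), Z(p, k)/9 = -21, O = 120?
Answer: -264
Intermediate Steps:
Z(p, k) = -189 (Z(p, k) = 9*(-21) = -189)
r = -189
r - n(-177, O) = -189 - 1*75 = -189 - 75 = -264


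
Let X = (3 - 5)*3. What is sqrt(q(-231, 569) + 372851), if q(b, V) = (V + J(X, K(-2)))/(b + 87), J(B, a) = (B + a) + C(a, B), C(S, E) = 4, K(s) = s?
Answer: sqrt(53689979)/12 ≈ 610.61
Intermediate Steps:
X = -6 (X = -2*3 = -6)
J(B, a) = 4 + B + a (J(B, a) = (B + a) + 4 = 4 + B + a)
q(b, V) = (-4 + V)/(87 + b) (q(b, V) = (V + (4 - 6 - 2))/(b + 87) = (V - 4)/(87 + b) = (-4 + V)/(87 + b))
sqrt(q(-231, 569) + 372851) = sqrt((-4 + 569)/(87 - 231) + 372851) = sqrt(565/(-144) + 372851) = sqrt(-1/144*565 + 372851) = sqrt(-565/144 + 372851) = sqrt(53689979/144) = sqrt(53689979)/12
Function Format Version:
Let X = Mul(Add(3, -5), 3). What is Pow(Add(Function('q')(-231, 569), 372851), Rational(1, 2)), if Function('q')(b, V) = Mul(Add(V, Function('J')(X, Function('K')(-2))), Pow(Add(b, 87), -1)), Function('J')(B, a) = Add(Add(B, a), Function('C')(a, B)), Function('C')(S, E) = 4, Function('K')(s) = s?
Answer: Mul(Rational(1, 12), Pow(53689979, Rational(1, 2))) ≈ 610.61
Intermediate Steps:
X = -6 (X = Mul(-2, 3) = -6)
Function('J')(B, a) = Add(4, B, a) (Function('J')(B, a) = Add(Add(B, a), 4) = Add(4, B, a))
Function('q')(b, V) = Mul(Pow(Add(87, b), -1), Add(-4, V)) (Function('q')(b, V) = Mul(Add(V, Add(4, -6, -2)), Pow(Add(b, 87), -1)) = Mul(Add(V, -4), Pow(Add(87, b), -1)) = Mul(Add(-4, V), Pow(Add(87, b), -1)) = Mul(Pow(Add(87, b), -1), Add(-4, V)))
Pow(Add(Function('q')(-231, 569), 372851), Rational(1, 2)) = Pow(Add(Mul(Pow(Add(87, -231), -1), Add(-4, 569)), 372851), Rational(1, 2)) = Pow(Add(Mul(Pow(-144, -1), 565), 372851), Rational(1, 2)) = Pow(Add(Mul(Rational(-1, 144), 565), 372851), Rational(1, 2)) = Pow(Add(Rational(-565, 144), 372851), Rational(1, 2)) = Pow(Rational(53689979, 144), Rational(1, 2)) = Mul(Rational(1, 12), Pow(53689979, Rational(1, 2)))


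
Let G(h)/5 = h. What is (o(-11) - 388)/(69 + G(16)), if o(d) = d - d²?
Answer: -520/149 ≈ -3.4899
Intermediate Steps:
G(h) = 5*h
(o(-11) - 388)/(69 + G(16)) = (-11*(1 - 1*(-11)) - 388)/(69 + 5*16) = (-11*(1 + 11) - 388)/(69 + 80) = (-11*12 - 388)/149 = (-132 - 388)*(1/149) = -520*1/149 = -520/149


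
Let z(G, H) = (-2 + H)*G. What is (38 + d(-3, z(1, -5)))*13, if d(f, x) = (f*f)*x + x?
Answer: -416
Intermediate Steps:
z(G, H) = G*(-2 + H)
d(f, x) = x + x*f**2 (d(f, x) = f**2*x + x = x*f**2 + x = x + x*f**2)
(38 + d(-3, z(1, -5)))*13 = (38 + (1*(-2 - 5))*(1 + (-3)**2))*13 = (38 + (1*(-7))*(1 + 9))*13 = (38 - 7*10)*13 = (38 - 70)*13 = -32*13 = -416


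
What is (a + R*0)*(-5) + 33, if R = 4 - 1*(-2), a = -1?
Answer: 38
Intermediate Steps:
R = 6 (R = 4 + 2 = 6)
(a + R*0)*(-5) + 33 = (-1 + 6*0)*(-5) + 33 = (-1 + 0)*(-5) + 33 = -1*(-5) + 33 = 5 + 33 = 38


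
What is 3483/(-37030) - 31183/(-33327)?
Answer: 40069/47610 ≈ 0.84161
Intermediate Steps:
3483/(-37030) - 31183/(-33327) = 3483*(-1/37030) - 31183*(-1/33327) = -3483/37030 + 31183/33327 = 40069/47610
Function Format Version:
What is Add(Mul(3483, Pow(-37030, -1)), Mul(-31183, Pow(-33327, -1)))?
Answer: Rational(40069, 47610) ≈ 0.84161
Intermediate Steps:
Add(Mul(3483, Pow(-37030, -1)), Mul(-31183, Pow(-33327, -1))) = Add(Mul(3483, Rational(-1, 37030)), Mul(-31183, Rational(-1, 33327))) = Add(Rational(-3483, 37030), Rational(31183, 33327)) = Rational(40069, 47610)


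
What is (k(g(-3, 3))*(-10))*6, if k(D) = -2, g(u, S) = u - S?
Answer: 120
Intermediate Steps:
(k(g(-3, 3))*(-10))*6 = -2*(-10)*6 = 20*6 = 120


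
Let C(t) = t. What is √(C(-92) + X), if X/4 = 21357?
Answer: 2*√21334 ≈ 292.12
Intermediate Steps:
X = 85428 (X = 4*21357 = 85428)
√(C(-92) + X) = √(-92 + 85428) = √85336 = 2*√21334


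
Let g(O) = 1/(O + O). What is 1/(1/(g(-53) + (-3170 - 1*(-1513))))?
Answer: -175643/106 ≈ -1657.0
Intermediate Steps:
g(O) = 1/(2*O)
1/(1/(g(-53) + (-3170 - 1*(-1513)))) = 1/(1/((½)/(-53) + (-3170 - 1*(-1513)))) = 1/(1/((½)*(-1/53) + (-3170 + 1513))) = 1/(1/(-1/106 - 1657)) = 1/(1/(-175643/106)) = 1/(-106/175643) = -175643/106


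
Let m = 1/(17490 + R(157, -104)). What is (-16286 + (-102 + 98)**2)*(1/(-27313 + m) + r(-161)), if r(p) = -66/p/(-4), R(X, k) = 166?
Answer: 129505539437105/77640370647 ≈ 1668.0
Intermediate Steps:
r(p) = 33/(2*p) (r(p) = -66/p*(-1/4) = 33/(2*p))
m = 1/17656 (m = 1/(17490 + 166) = 1/17656 ≈ 5.6638e-5)
(-16286 + (-102 + 98)**2)*(1/(-27313 + m) + r(-161)) = (-16286 + (-102 + 98)**2)*(1/(-27313 + 1/17656) + (33/2)/(-161)) = (-16286 + (-4)**2)*(1/(-482238327/17656) + (33/2)*(-1/161)) = (-16286 + 16)*(-17656/482238327 - 33/322) = -16270*(-15919550023/155280741294) = 129505539437105/77640370647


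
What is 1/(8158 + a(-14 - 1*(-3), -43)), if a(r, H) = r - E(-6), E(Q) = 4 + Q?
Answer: 1/8149 ≈ 0.00012271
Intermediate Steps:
a(r, H) = 2 + r (a(r, H) = r - (4 - 6) = r - 1*(-2) = r + 2 = 2 + r)
1/(8158 + a(-14 - 1*(-3), -43)) = 1/(8158 + (2 + (-14 - 1*(-3)))) = 1/(8158 + (2 + (-14 + 3))) = 1/(8158 + (2 - 11)) = 1/(8158 - 9) = 1/8149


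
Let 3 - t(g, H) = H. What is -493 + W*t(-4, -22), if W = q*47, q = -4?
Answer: -5193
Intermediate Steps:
t(g, H) = 3 - H
W = -188 (W = -4*47 = -188)
-493 + W*t(-4, -22) = -493 - 188*(3 - 1*(-22)) = -493 - 188*(3 + 22) = -493 - 188*25 = -493 - 4700 = -5193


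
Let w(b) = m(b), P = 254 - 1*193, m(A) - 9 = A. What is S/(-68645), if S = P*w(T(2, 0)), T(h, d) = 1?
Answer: -122/13729 ≈ -0.0088863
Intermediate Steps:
m(A) = 9 + A
P = 61 (P = 254 - 193 = 61)
w(b) = 9 + b
S = 610 (S = 61*(9 + 1) = 61*10 = 610)
S/(-68645) = 610/(-68645) = 610*(-1/68645) = -122/13729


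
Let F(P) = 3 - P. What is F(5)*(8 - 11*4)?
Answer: 72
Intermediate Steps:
F(5)*(8 - 11*4) = (3 - 1*5)*(8 - 11*4) = (3 - 5)*(8 - 44) = -2*(-36) = 72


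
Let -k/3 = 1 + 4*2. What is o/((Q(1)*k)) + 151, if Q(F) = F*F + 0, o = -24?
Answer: 1367/9 ≈ 151.89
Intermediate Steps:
Q(F) = F² (Q(F) = F² + 0 = F²)
k = -27 (k = -3*(1 + 4*2) = -3*(1 + 8) = -3*9 = -27)
o/((Q(1)*k)) + 151 = -24/(1²*(-27)) + 151 = -24/(1*(-27)) + 151 = -24/(-27) + 151 = -1/27*(-24) + 151 = 8/9 + 151 = 1367/9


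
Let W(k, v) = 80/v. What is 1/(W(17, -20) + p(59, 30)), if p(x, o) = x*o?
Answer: 1/1766 ≈ 0.00056625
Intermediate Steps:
p(x, o) = o*x
1/(W(17, -20) + p(59, 30)) = 1/(80/(-20) + 30*59) = 1/(80*(-1/20) + 1770) = 1/(-4 + 1770) = 1/1766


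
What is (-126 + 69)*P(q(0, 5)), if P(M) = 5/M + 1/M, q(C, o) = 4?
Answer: -171/2 ≈ -85.500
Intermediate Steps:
P(M) = 6/M (P(M) = 5/M + 1/M = 6/M)
(-126 + 69)*P(q(0, 5)) = (-126 + 69)*(6/4) = -342/4 = -57*3/2 = -171/2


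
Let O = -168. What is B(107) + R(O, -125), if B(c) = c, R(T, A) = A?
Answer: -18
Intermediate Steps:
B(107) + R(O, -125) = 107 - 125 = -18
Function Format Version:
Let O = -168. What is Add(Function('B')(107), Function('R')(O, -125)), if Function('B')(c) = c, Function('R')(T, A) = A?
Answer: -18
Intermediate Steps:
Add(Function('B')(107), Function('R')(O, -125)) = Add(107, -125) = -18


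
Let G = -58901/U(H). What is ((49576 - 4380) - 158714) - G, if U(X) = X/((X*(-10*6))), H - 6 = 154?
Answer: -3647578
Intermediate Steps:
H = 160 (H = 6 + 154 = 160)
U(X) = -1/60 (U(X) = X/((X*(-60))) = X/((-60*X)) = X*(-1/(60*X)) = -1/60)
G = 3534060 (G = -58901/(-1/60) = -58901*(-60) = 3534060)
((49576 - 4380) - 158714) - G = ((49576 - 4380) - 158714) - 1*3534060 = (45196 - 158714) - 3534060 = -113518 - 3534060 = -3647578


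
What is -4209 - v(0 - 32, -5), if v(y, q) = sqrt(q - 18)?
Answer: -4209 - I*sqrt(23) ≈ -4209.0 - 4.7958*I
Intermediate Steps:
v(y, q) = sqrt(-18 + q)
-4209 - v(0 - 32, -5) = -4209 - sqrt(-18 - 5) = -4209 - sqrt(-23) = -4209 - I*sqrt(23)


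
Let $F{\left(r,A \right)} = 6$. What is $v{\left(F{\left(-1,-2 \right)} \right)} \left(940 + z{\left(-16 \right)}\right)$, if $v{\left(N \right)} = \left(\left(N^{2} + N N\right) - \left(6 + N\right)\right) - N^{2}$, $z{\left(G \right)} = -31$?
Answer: $21816$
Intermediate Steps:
$v{\left(N \right)} = -6 + N^{2} - N$ ($v{\left(N \right)} = \left(\left(N^{2} + N^{2}\right) - \left(6 + N\right)\right) - N^{2} = \left(2 N^{2} - \left(6 + N\right)\right) - N^{2} = \left(-6 - N + 2 N^{2}\right) - N^{2} = -6 + N^{2} - N$)
$v{\left(F{\left(-1,-2 \right)} \right)} \left(940 + z{\left(-16 \right)}\right) = \left(-6 + 6^{2} - 6\right) \left(940 - 31\right) = \left(-6 + 36 - 6\right) 909 = 24 \cdot 909 = 21816$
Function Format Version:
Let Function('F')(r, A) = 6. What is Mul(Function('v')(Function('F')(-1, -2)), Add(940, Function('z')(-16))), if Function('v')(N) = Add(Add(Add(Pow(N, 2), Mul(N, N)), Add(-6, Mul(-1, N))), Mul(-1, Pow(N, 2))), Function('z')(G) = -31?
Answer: 21816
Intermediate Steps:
Function('v')(N) = Add(-6, Pow(N, 2), Mul(-1, N)) (Function('v')(N) = Add(Add(Add(Pow(N, 2), Pow(N, 2)), Add(-6, Mul(-1, N))), Mul(-1, Pow(N, 2))) = Add(Add(Mul(2, Pow(N, 2)), Add(-6, Mul(-1, N))), Mul(-1, Pow(N, 2))) = Add(Add(-6, Mul(-1, N), Mul(2, Pow(N, 2))), Mul(-1, Pow(N, 2))) = Add(-6, Pow(N, 2), Mul(-1, N)))
Mul(Function('v')(Function('F')(-1, -2)), Add(940, Function('z')(-16))) = Mul(Add(-6, Pow(6, 2), Mul(-1, 6)), Add(940, -31)) = Mul(Add(-6, 36, -6), 909) = Mul(24, 909) = 21816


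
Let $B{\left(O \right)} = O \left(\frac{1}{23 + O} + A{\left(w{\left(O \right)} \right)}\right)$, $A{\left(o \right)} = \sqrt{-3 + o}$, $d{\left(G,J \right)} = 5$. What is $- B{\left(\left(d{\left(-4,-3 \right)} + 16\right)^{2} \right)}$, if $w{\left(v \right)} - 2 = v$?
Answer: $- \frac{441}{464} - 882 \sqrt{110} \approx -9251.4$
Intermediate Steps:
$w{\left(v \right)} = 2 + v$
$B{\left(O \right)} = O \left(\sqrt{-1 + O} + \frac{1}{23 + O}\right)$ ($B{\left(O \right)} = O \left(\frac{1}{23 + O} + \sqrt{-3 + \left(2 + O\right)}\right) = O \left(\frac{1}{23 + O} + \sqrt{-1 + O}\right) = O \left(\sqrt{-1 + O} + \frac{1}{23 + O}\right)$)
$- B{\left(\left(d{\left(-4,-3 \right)} + 16\right)^{2} \right)} = - \frac{\left(5 + 16\right)^{2} \left(1 + 23 \sqrt{-1 + \left(5 + 16\right)^{2}} + \left(5 + 16\right)^{2} \sqrt{-1 + \left(5 + 16\right)^{2}}\right)}{23 + \left(5 + 16\right)^{2}} = - \frac{21^{2} \left(1 + 23 \sqrt{-1 + 21^{2}} + 21^{2} \sqrt{-1 + 21^{2}}\right)}{23 + 21^{2}} = - \frac{441 \left(1 + 23 \sqrt{-1 + 441} + 441 \sqrt{-1 + 441}\right)}{23 + 441} = - \frac{441 \left(1 + 23 \sqrt{440} + 441 \sqrt{440}\right)}{464} = - \frac{441 \left(1 + 23 \cdot 2 \sqrt{110} + 441 \cdot 2 \sqrt{110}\right)}{464} = - \frac{441 \left(1 + 46 \sqrt{110} + 882 \sqrt{110}\right)}{464} = - \frac{441 \left(1 + 928 \sqrt{110}\right)}{464} = - (\frac{441}{464} + 882 \sqrt{110}) = - \frac{441}{464} - 882 \sqrt{110}$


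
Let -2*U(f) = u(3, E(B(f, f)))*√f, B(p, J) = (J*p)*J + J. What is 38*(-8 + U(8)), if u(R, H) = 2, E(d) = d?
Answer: -304 - 76*√2 ≈ -411.48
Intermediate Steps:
B(p, J) = J + p*J² (B(p, J) = p*J² + J = J + p*J²)
U(f) = -√f
38*(-8 + U(8)) = 38*(-8 - √8) = 38*(-8 - 2*√2) = -304 - 76*√2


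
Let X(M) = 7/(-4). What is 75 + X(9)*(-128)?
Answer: 299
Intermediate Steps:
X(M) = -7/4 (X(M) = 7*(-1/4) = -7/4)
75 + X(9)*(-128) = 75 - 7/4*(-128) = 75 + 224 = 299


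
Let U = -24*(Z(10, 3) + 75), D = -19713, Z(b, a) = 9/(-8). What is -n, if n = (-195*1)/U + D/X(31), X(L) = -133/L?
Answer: -361170518/78603 ≈ -4594.9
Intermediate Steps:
Z(b, a) = -9/8 (Z(b, a) = 9*(-1/8) = -9/8)
U = -1773 (U = -24*(-9/8 + 75) = -24*591/8 = -1773)
n = 361170518/78603 (n = -195*1/(-1773) - 19713/((-133/31)) = -195*(-1/1773) - 19713/((-133*1/31)) = 65/591 - 19713/(-133/31) = 65/591 - 19713*(-31/133) = 65/591 + 611103/133 = 361170518/78603 ≈ 4594.9)
-n = -1*361170518/78603 = -361170518/78603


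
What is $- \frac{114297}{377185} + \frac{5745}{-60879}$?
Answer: $- \frac{3041738296}{7654215205} \approx -0.39739$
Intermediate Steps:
$- \frac{114297}{377185} + \frac{5745}{-60879} = \left(-114297\right) \frac{1}{377185} + 5745 \left(- \frac{1}{60879}\right) = - \frac{114297}{377185} - \frac{1915}{20293} = - \frac{3041738296}{7654215205}$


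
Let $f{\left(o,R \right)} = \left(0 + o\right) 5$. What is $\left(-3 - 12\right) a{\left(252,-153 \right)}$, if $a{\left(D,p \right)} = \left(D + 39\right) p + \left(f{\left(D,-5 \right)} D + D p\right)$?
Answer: $-3516615$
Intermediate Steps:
$f{\left(o,R \right)} = 5 o$ ($f{\left(o,R \right)} = o 5 = 5 o$)
$a{\left(D,p \right)} = 5 D^{2} + D p + p \left(39 + D\right)$ ($a{\left(D,p \right)} = \left(D + 39\right) p + \left(5 D D + D p\right) = \left(39 + D\right) p + \left(5 D^{2} + D p\right) = p \left(39 + D\right) + \left(5 D^{2} + D p\right) = 5 D^{2} + D p + p \left(39 + D\right)$)
$\left(-3 - 12\right) a{\left(252,-153 \right)} = \left(-3 - 12\right) \left(5 \cdot 252^{2} + 39 \left(-153\right) + 2 \cdot 252 \left(-153\right)\right) = \left(-3 - 12\right) \left(5 \cdot 63504 - 5967 - 77112\right) = - 15 \left(317520 - 5967 - 77112\right) = \left(-15\right) 234441 = -3516615$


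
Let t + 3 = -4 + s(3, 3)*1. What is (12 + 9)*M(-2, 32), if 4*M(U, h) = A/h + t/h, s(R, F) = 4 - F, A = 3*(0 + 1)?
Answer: -63/128 ≈ -0.49219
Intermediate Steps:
A = 3 (A = 3*1 = 3)
t = -6 (t = -3 + (-4 + (4 - 1*3)*1) = -3 + (-4 + (4 - 3)*1) = -3 + (-4 + 1*1) = -3 + (-4 + 1) = -3 - 3 = -6)
M(U, h) = -3/(4*h) (M(U, h) = (3/h - 6/h)/4 = (-3/h)/4 = -3/(4*h))
(12 + 9)*M(-2, 32) = (12 + 9)*(-3/4/32) = 21*(-3/4*1/32) = 21*(-3/128) = -63/128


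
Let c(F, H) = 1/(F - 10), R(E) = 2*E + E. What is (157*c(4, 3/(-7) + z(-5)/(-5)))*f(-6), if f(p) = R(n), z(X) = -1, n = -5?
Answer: 785/2 ≈ 392.50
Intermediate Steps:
R(E) = 3*E
f(p) = -15 (f(p) = 3*(-5) = -15)
c(F, H) = 1/(-10 + F)
(157*c(4, 3/(-7) + z(-5)/(-5)))*f(-6) = (157/(-10 + 4))*(-15) = (157/(-6))*(-15) = (157*(-⅙))*(-15) = -157/6*(-15) = 785/2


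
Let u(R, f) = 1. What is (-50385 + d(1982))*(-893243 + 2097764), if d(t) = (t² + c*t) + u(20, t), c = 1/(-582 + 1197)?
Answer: 957568129968574/205 ≈ 4.6711e+12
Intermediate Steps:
c = 1/615 ≈ 0.0016260
d(t) = 1 + t² + t/615 (d(t) = (t² + t/615) + 1 = 1 + t² + t/615)
(-50385 + d(1982))*(-893243 + 2097764) = (-50385 + (1 + 1982² + (1/615)*1982))*(-893243 + 2097764) = (-50385 + (1 + 3928324 + 1982/615))*1204521 = (-50385 + 2415921857/615)*1204521 = (2384935082/615)*1204521 = 957568129968574/205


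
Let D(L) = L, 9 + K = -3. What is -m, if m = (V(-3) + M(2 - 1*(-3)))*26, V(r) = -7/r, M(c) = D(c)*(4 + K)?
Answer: 2938/3 ≈ 979.33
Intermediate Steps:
K = -12 (K = -9 - 3 = -12)
M(c) = -8*c (M(c) = c*(4 - 12) = c*(-8) = -8*c)
m = -2938/3 (m = (-7/(-3) - 8*(2 - 1*(-3)))*26 = (-7*(-1/3) - 8*(2 + 3))*26 = (7/3 - 8*5)*26 = (7/3 - 40)*26 = -113/3*26 = -2938/3 ≈ -979.33)
-m = -1*(-2938/3) = 2938/3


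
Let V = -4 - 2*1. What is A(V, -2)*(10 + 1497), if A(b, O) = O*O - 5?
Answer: -1507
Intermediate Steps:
V = -6 (V = -4 - 2 = -6)
A(b, O) = -5 + O² (A(b, O) = O² - 5 = -5 + O²)
A(V, -2)*(10 + 1497) = (-5 + (-2)²)*(10 + 1497) = (-5 + 4)*1507 = -1*1507 = -1507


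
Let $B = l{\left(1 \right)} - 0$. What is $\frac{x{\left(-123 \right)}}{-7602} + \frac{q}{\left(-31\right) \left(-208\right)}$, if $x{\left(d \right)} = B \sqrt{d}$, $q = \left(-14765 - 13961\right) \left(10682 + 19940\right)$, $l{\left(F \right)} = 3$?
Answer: $- \frac{219911893}{1612} - \frac{i \sqrt{123}}{2534} \approx -1.3642 \cdot 10^{5} - 0.0043767 i$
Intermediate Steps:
$q = -879647572$ ($q = \left(-28726\right) 30622 = -879647572$)
$B = 3$ ($B = 3 - 0 = 3 + 0 = 3$)
$x{\left(d \right)} = 3 \sqrt{d}$
$\frac{x{\left(-123 \right)}}{-7602} + \frac{q}{\left(-31\right) \left(-208\right)} = \frac{3 \sqrt{-123}}{-7602} - \frac{879647572}{\left(-31\right) \left(-208\right)} = 3 i \sqrt{123} \left(- \frac{1}{7602}\right) - \frac{879647572}{6448} = 3 i \sqrt{123} \left(- \frac{1}{7602}\right) - \frac{219911893}{1612} = - \frac{i \sqrt{123}}{2534} - \frac{219911893}{1612} = - \frac{219911893}{1612} - \frac{i \sqrt{123}}{2534}$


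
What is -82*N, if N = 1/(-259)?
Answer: 82/259 ≈ 0.31660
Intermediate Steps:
N = -1/259 ≈ -0.0038610
-82*N = -82*(-1/259) = 82/259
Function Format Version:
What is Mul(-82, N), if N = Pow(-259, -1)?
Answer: Rational(82, 259) ≈ 0.31660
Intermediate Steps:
N = Rational(-1, 259) ≈ -0.0038610
Mul(-82, N) = Mul(-82, Rational(-1, 259)) = Rational(82, 259)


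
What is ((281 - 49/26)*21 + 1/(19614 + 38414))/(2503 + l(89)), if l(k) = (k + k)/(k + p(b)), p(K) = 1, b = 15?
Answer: 198974095695/85034927536 ≈ 2.3399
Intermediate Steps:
l(k) = 2*k/(1 + k) (l(k) = (k + k)/(k + 1) = (2*k)/(1 + k) = 2*k/(1 + k))
((281 - 49/26)*21 + 1/(19614 + 38414))/(2503 + l(89)) = ((281 - 49/26)*21 + 1/(19614 + 38414))/(2503 + 2*89/(1 + 89)) = ((281 - 49*1/26)*21 + 1/58028)/(2503 + 2*89/90) = ((281 - 49/26)*21 + 1/58028)/(2503 + 2*89*(1/90)) = ((7257/26)*21 + 1/58028)/(2503 + 89/45) = (152397/26 + 1/58028)/(112724/45) = (4421646571/754364)*(45/112724) = 198974095695/85034927536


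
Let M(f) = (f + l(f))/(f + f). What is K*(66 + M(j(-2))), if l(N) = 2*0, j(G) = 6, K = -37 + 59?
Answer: 1463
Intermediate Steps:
K = 22
l(N) = 0
M(f) = ½ (M(f) = (f + 0)/(f + f) = f/((2*f)) = f*(1/(2*f)) = ½)
K*(66 + M(j(-2))) = 22*(66 + ½) = 22*(133/2) = 1463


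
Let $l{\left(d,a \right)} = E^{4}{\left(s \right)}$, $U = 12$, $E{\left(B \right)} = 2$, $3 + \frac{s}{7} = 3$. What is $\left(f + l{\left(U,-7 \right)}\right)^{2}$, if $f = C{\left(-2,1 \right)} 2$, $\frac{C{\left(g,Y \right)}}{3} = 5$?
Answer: $2116$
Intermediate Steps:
$s = 0$ ($s = -21 + 7 \cdot 3 = -21 + 21 = 0$)
$C{\left(g,Y \right)} = 15$ ($C{\left(g,Y \right)} = 3 \cdot 5 = 15$)
$l{\left(d,a \right)} = 16$ ($l{\left(d,a \right)} = 2^{4} = 16$)
$f = 30$ ($f = 15 \cdot 2 = 30$)
$\left(f + l{\left(U,-7 \right)}\right)^{2} = \left(30 + 16\right)^{2} = 46^{2} = 2116$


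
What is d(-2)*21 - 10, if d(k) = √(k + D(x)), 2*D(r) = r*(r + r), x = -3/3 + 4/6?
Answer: -10 + 7*I*√17 ≈ -10.0 + 28.862*I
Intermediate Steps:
x = -⅓ (x = -3*⅓ + 4*(⅙) = -1 + ⅔ = -⅓ ≈ -0.33333)
D(r) = r² (D(r) = (r*(r + r))/2 = (r*(2*r))/2 = (2*r²)/2 = r²)
d(k) = √(⅑ + k) (d(k) = √(k + (-⅓)²) = √(k + ⅑) = √(⅑ + k))
d(-2)*21 - 10 = (√(1 + 9*(-2))/3)*21 - 10 = (√(1 - 18)/3)*21 - 10 = (√(-17)/3)*21 - 10 = ((I*√17)/3)*21 - 10 = (I*√17/3)*21 - 10 = 7*I*√17 - 10 = -10 + 7*I*√17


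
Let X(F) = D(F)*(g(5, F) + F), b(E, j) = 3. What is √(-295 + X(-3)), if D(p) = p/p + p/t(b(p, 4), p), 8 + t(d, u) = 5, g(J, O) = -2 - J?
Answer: 3*I*√35 ≈ 17.748*I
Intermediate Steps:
t(d, u) = -3 (t(d, u) = -8 + 5 = -3)
D(p) = 1 - p/3 (D(p) = p/p + p/(-3) = 1 + p*(-⅓) = 1 - p/3)
X(F) = (1 - F/3)*(-7 + F) (X(F) = (1 - F/3)*((-2 - 1*5) + F) = (1 - F/3)*((-2 - 5) + F) = (1 - F/3)*(-7 + F))
√(-295 + X(-3)) = √(-295 + (-7 - 3)*(3 - 1*(-3))/3) = √(-295 + (⅓)*(-10)*(3 + 3)) = √(-295 + (⅓)*(-10)*6) = √(-295 - 20) = √(-315) = 3*I*√35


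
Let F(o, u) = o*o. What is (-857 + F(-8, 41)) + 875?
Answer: 82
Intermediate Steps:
F(o, u) = o²
(-857 + F(-8, 41)) + 875 = (-857 + (-8)²) + 875 = (-857 + 64) + 875 = -793 + 875 = 82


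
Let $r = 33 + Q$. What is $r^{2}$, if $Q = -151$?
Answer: $13924$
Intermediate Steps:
$r = -118$ ($r = 33 - 151 = -118$)
$r^{2} = \left(-118\right)^{2} = 13924$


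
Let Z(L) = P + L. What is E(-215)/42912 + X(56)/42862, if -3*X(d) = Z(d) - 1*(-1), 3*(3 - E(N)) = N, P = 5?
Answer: 108446/86216913 ≈ 0.0012578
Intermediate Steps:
E(N) = 3 - N/3
Z(L) = 5 + L
X(d) = -2 - d/3 (X(d) = -((5 + d) - 1*(-1))/3 = -((5 + d) + 1)/3 = -(6 + d)/3 = -2 - d/3)
E(-215)/42912 + X(56)/42862 = (3 - ⅓*(-215))/42912 + (-2 - ⅓*56)/42862 = (3 + 215/3)*(1/42912) + (-2 - 56/3)*(1/42862) = (224/3)*(1/42912) - 62/3*1/42862 = 7/4023 - 31/64293 = 108446/86216913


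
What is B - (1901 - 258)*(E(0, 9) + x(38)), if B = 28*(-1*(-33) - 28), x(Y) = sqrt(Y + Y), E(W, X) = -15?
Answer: 24785 - 3286*sqrt(19) ≈ 10462.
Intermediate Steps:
x(Y) = sqrt(2)*sqrt(Y) (x(Y) = sqrt(2*Y) = sqrt(2)*sqrt(Y))
B = 140 (B = 28*(33 - 28) = 28*5 = 140)
B - (1901 - 258)*(E(0, 9) + x(38)) = 140 - (1901 - 258)*(-15 + sqrt(2)*sqrt(38)) = 140 - 1643*(-15 + 2*sqrt(19)) = 140 - (-24645 + 3286*sqrt(19)) = 140 + (24645 - 3286*sqrt(19)) = 24785 - 3286*sqrt(19)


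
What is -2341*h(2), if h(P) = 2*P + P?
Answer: -14046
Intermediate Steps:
h(P) = 3*P
-2341*h(2) = -7023*2 = -2341*6 = -14046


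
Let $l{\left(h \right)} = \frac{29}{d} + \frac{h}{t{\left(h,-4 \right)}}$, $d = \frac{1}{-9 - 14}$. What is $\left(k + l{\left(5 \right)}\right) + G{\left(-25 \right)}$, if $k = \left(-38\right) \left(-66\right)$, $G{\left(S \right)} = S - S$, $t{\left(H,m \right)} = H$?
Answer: $1842$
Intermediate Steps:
$d = - \frac{1}{23}$ ($d = \frac{1}{-23} = - \frac{1}{23} \approx -0.043478$)
$G{\left(S \right)} = 0$
$k = 2508$
$l{\left(h \right)} = -666$ ($l{\left(h \right)} = \frac{29}{- \frac{1}{23}} + \frac{h}{h} = 29 \left(-23\right) + 1 = -667 + 1 = -666$)
$\left(k + l{\left(5 \right)}\right) + G{\left(-25 \right)} = \left(2508 - 666\right) + 0 = 1842 + 0 = 1842$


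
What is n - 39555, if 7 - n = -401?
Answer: -39147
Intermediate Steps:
n = 408 (n = 7 - 1*(-401) = 7 + 401 = 408)
n - 39555 = 408 - 39555 = -39147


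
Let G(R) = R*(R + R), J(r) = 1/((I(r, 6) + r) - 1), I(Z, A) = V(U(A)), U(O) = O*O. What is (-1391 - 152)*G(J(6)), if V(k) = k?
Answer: -3086/1681 ≈ -1.8358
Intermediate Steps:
U(O) = O**2
I(Z, A) = A**2
J(r) = 1/(35 + r) (J(r) = 1/((6**2 + r) - 1) = 1/((36 + r) - 1) = 1/(35 + r))
G(R) = 2*R**2 (G(R) = R*(2*R) = 2*R**2)
(-1391 - 152)*G(J(6)) = (-1391 - 152)*(2*(1/(35 + 6))**2) = -3086*(1/41)**2 = -3086/1681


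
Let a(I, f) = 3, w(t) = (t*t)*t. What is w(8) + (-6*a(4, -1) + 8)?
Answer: 502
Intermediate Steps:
w(t) = t³ (w(t) = t²*t = t³)
w(8) + (-6*a(4, -1) + 8) = 8³ + (-6*3 + 8) = 512 + (-18 + 8) = 512 - 10 = 502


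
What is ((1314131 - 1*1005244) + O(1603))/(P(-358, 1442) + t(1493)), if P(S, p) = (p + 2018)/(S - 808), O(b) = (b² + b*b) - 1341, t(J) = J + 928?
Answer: 3175463412/1409713 ≈ 2252.6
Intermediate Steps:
t(J) = 928 + J
O(b) = -1341 + 2*b² (O(b) = (b² + b²) - 1341 = 2*b² - 1341 = -1341 + 2*b²)
P(S, p) = (2018 + p)/(-808 + S)
((1314131 - 1*1005244) + O(1603))/(P(-358, 1442) + t(1493)) = ((1314131 - 1*1005244) + (-1341 + 2*1603²))/((2018 + 1442)/(-808 - 358) + (928 + 1493)) = ((1314131 - 1005244) + (-1341 + 2*2569609))/(3460/(-1166) + 2421) = (308887 + (-1341 + 5139218))/(-1/1166*3460 + 2421) = (308887 + 5137877)/(-1730/583 + 2421) = 5446764/(1409713/583) = 5446764*(583/1409713) = 3175463412/1409713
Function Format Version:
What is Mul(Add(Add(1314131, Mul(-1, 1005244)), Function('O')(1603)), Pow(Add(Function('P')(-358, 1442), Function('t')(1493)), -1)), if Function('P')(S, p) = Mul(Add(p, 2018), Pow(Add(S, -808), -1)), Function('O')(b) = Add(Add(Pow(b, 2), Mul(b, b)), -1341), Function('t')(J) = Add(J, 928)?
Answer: Rational(3175463412, 1409713) ≈ 2252.6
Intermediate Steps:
Function('t')(J) = Add(928, J)
Function('O')(b) = Add(-1341, Mul(2, Pow(b, 2))) (Function('O')(b) = Add(Add(Pow(b, 2), Pow(b, 2)), -1341) = Add(Mul(2, Pow(b, 2)), -1341) = Add(-1341, Mul(2, Pow(b, 2))))
Function('P')(S, p) = Mul(Pow(Add(-808, S), -1), Add(2018, p)) (Function('P')(S, p) = Mul(Add(2018, p), Pow(Add(-808, S), -1)) = Mul(Pow(Add(-808, S), -1), Add(2018, p)))
Mul(Add(Add(1314131, Mul(-1, 1005244)), Function('O')(1603)), Pow(Add(Function('P')(-358, 1442), Function('t')(1493)), -1)) = Mul(Add(Add(1314131, Mul(-1, 1005244)), Add(-1341, Mul(2, Pow(1603, 2)))), Pow(Add(Mul(Pow(Add(-808, -358), -1), Add(2018, 1442)), Add(928, 1493)), -1)) = Mul(Add(Add(1314131, -1005244), Add(-1341, Mul(2, 2569609))), Pow(Add(Mul(Pow(-1166, -1), 3460), 2421), -1)) = Mul(Add(308887, Add(-1341, 5139218)), Pow(Add(Mul(Rational(-1, 1166), 3460), 2421), -1)) = Mul(Add(308887, 5137877), Pow(Add(Rational(-1730, 583), 2421), -1)) = Mul(5446764, Pow(Rational(1409713, 583), -1)) = Mul(5446764, Rational(583, 1409713)) = Rational(3175463412, 1409713)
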